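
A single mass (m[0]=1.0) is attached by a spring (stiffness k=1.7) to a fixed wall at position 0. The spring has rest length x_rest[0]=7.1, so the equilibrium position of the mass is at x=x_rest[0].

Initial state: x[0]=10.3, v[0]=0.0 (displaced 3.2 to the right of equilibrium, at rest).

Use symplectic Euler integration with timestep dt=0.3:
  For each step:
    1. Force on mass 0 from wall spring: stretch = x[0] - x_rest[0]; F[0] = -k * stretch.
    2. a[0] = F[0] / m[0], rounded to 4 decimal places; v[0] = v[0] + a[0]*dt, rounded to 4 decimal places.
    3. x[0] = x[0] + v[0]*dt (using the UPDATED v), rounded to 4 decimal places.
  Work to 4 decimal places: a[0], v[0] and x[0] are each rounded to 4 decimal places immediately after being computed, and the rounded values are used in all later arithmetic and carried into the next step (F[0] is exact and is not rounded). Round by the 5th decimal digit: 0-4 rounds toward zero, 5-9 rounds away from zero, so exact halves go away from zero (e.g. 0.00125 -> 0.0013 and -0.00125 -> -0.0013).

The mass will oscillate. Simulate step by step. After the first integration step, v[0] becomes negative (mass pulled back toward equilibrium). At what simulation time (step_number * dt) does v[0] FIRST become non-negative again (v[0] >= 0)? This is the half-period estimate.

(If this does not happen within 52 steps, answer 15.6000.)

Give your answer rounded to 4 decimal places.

Step 0: x=[10.3000] v=[0.0000]
Step 1: x=[9.8104] v=[-1.6320]
Step 2: x=[8.9061] v=[-3.0143]
Step 3: x=[7.7255] v=[-3.9354]
Step 4: x=[6.4492] v=[-4.2544]
Step 5: x=[5.2725] v=[-3.9225]
Step 6: x=[4.3754] v=[-2.9905]
Step 7: x=[3.8951] v=[-1.6010]
Step 8: x=[3.9052] v=[0.0335]
First v>=0 after going negative at step 8, time=2.4000

Answer: 2.4000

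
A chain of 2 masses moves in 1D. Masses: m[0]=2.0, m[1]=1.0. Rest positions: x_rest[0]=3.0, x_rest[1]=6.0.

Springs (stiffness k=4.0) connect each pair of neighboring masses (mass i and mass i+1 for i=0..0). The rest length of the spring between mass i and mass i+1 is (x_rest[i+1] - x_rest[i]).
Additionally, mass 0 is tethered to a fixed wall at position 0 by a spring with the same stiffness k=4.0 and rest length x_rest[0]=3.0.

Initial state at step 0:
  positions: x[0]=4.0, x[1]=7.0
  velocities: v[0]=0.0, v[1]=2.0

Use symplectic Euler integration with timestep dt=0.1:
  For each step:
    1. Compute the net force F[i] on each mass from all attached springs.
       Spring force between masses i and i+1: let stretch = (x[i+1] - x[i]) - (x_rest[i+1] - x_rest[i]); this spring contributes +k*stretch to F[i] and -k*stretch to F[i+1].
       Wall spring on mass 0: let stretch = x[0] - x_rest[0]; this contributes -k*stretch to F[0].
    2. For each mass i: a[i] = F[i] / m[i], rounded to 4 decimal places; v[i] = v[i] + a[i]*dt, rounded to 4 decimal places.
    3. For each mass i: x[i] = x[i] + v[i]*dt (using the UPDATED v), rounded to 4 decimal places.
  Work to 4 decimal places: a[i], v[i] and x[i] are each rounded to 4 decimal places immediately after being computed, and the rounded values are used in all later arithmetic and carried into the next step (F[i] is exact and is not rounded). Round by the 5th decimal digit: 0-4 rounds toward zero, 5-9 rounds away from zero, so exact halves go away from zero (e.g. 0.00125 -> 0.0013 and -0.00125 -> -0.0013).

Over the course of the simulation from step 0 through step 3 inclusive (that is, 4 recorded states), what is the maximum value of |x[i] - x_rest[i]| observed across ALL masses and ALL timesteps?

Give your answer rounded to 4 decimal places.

Step 0: x=[4.0000 7.0000] v=[0.0000 2.0000]
Step 1: x=[3.9800 7.2000] v=[-0.2000 2.0000]
Step 2: x=[3.9448 7.3912] v=[-0.3520 1.9120]
Step 3: x=[3.8996 7.5645] v=[-0.4517 1.7334]
Max displacement = 1.5645

Answer: 1.5645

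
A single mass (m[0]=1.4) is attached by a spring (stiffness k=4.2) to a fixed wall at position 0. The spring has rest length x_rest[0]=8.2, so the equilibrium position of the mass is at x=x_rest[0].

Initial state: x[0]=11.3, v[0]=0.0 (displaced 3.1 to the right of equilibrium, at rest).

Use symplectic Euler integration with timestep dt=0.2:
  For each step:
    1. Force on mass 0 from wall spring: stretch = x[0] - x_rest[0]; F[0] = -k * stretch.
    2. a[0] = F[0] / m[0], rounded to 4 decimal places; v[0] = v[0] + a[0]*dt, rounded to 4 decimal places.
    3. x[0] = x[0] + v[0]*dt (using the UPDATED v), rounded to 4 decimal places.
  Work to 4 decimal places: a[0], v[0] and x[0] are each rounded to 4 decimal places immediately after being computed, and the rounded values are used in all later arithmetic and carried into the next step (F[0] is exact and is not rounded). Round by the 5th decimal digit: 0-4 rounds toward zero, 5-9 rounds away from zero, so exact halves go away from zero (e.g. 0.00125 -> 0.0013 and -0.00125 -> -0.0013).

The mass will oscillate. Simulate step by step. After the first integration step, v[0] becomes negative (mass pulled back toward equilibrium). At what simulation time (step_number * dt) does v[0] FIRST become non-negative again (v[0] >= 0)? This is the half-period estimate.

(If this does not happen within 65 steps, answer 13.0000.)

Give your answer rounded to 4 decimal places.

Answer: 2.0000

Derivation:
Step 0: x=[11.3000] v=[0.0000]
Step 1: x=[10.9280] v=[-1.8600]
Step 2: x=[10.2286] v=[-3.4968]
Step 3: x=[9.2858] v=[-4.7140]
Step 4: x=[8.2127] v=[-5.3655]
Step 5: x=[7.1381] v=[-5.3731]
Step 6: x=[6.1909] v=[-4.7360]
Step 7: x=[5.4848] v=[-3.5305]
Step 8: x=[5.1045] v=[-1.9014]
Step 9: x=[5.0957] v=[-0.0441]
Step 10: x=[5.4594] v=[1.8185]
First v>=0 after going negative at step 10, time=2.0000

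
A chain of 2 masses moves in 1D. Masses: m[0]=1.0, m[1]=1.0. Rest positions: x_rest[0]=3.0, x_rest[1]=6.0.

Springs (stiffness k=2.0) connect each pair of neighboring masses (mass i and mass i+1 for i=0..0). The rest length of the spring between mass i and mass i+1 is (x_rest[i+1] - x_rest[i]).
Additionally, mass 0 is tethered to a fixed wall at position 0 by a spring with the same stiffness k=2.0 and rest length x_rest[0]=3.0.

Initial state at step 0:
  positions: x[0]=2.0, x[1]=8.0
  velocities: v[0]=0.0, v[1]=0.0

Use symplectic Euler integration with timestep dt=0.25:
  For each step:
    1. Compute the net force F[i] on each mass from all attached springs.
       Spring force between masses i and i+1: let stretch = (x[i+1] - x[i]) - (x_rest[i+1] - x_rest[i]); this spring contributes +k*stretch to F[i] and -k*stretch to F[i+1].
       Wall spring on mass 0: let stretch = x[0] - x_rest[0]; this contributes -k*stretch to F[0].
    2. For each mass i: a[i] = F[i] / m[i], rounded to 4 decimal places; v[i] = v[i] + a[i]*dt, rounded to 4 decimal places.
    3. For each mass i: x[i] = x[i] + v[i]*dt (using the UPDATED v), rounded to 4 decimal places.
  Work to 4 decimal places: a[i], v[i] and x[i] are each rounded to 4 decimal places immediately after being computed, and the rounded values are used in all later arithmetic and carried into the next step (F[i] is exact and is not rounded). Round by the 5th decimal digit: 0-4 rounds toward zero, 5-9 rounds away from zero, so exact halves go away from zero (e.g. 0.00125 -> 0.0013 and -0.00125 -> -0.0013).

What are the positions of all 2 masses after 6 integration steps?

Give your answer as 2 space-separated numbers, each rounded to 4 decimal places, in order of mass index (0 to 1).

Step 0: x=[2.0000 8.0000] v=[0.0000 0.0000]
Step 1: x=[2.5000 7.6250] v=[2.0000 -1.5000]
Step 2: x=[3.3281 6.9844] v=[3.3125 -2.5625]
Step 3: x=[4.1973 6.2617] v=[3.4766 -2.8907]
Step 4: x=[4.7999 5.6560] v=[2.4102 -2.4229]
Step 5: x=[4.9095 5.3183] v=[0.4383 -1.3510]
Step 6: x=[4.4565 5.3045] v=[-1.8121 -0.0554]

Answer: 4.4565 5.3045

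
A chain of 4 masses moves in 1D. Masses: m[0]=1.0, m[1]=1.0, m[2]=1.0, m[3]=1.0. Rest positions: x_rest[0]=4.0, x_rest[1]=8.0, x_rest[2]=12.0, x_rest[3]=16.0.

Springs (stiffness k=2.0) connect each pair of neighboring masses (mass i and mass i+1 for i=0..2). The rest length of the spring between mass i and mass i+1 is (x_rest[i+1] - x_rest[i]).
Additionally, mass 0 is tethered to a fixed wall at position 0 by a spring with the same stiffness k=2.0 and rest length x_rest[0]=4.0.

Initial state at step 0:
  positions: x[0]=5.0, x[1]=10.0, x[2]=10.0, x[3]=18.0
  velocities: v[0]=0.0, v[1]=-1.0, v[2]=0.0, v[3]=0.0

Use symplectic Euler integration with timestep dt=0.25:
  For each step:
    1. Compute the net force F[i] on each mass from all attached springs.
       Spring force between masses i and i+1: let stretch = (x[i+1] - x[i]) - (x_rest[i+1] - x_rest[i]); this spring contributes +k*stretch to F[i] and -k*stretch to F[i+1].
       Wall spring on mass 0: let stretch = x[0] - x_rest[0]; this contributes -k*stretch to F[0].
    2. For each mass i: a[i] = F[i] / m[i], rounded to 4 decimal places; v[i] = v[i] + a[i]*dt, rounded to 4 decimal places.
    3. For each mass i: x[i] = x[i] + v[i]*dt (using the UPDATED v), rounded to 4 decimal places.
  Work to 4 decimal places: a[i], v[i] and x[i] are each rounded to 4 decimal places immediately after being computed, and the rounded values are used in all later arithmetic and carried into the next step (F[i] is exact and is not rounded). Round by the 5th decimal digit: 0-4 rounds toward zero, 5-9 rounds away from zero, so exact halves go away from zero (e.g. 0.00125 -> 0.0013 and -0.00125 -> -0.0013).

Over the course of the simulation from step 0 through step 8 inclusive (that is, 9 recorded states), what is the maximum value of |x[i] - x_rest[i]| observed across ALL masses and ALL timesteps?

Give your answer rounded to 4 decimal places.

Step 0: x=[5.0000 10.0000 10.0000 18.0000] v=[0.0000 -1.0000 0.0000 0.0000]
Step 1: x=[5.0000 9.1250 11.0000 17.5000] v=[0.0000 -3.5000 4.0000 -2.0000]
Step 2: x=[4.8906 7.9688 12.5781 16.6875] v=[-0.4375 -4.6250 6.3125 -3.2500]
Step 3: x=[4.5547 7.0039 14.0938 15.8613] v=[-1.3437 -3.8595 6.0626 -3.3047]
Step 4: x=[3.9556 6.6191 14.9442 15.3142] v=[-2.3965 -1.5392 3.4014 -2.1885]
Step 5: x=[3.1950 6.9420 14.8002 15.2208] v=[-3.0426 1.2916 -0.5762 -0.3735]
Step 6: x=[2.5034 7.7788 13.7265 15.5749] v=[-2.7666 3.3472 -4.2950 1.4162]
Step 7: x=[2.1583 8.6997 12.1403 16.1979] v=[-1.3806 3.6834 -6.3447 2.4920]
Step 8: x=[2.3611 9.2330 10.6313 16.8137] v=[0.8110 2.1330 -6.0362 2.4632]
Max displacement = 2.9442

Answer: 2.9442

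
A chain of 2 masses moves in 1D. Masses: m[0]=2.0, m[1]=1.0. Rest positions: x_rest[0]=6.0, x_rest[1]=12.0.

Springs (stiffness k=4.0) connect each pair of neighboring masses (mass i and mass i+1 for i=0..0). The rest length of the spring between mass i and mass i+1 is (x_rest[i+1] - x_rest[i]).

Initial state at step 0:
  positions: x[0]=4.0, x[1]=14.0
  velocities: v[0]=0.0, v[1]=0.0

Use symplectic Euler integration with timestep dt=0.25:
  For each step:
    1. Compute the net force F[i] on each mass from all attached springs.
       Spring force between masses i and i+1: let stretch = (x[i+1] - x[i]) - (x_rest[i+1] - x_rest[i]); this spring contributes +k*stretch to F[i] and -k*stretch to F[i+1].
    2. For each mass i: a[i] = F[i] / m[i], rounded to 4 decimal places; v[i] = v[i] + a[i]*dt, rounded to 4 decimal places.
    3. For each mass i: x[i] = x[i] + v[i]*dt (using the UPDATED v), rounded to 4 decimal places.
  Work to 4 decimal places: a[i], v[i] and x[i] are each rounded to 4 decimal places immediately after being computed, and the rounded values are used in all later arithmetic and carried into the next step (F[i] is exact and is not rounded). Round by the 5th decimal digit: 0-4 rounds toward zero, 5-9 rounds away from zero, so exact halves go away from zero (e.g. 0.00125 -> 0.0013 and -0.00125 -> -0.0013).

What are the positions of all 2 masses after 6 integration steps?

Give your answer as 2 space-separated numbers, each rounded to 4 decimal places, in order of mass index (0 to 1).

Answer: 6.1999 9.6005

Derivation:
Step 0: x=[4.0000 14.0000] v=[0.0000 0.0000]
Step 1: x=[4.5000 13.0000] v=[2.0000 -4.0000]
Step 2: x=[5.3125 11.3750] v=[3.2500 -6.5000]
Step 3: x=[6.1328 9.7344] v=[3.2813 -6.5625]
Step 4: x=[6.6533 8.6934] v=[2.0821 -4.1641]
Step 5: x=[6.6789 8.6424] v=[0.1022 -0.2042]
Step 6: x=[6.1999 9.6005] v=[-1.9161 3.8323]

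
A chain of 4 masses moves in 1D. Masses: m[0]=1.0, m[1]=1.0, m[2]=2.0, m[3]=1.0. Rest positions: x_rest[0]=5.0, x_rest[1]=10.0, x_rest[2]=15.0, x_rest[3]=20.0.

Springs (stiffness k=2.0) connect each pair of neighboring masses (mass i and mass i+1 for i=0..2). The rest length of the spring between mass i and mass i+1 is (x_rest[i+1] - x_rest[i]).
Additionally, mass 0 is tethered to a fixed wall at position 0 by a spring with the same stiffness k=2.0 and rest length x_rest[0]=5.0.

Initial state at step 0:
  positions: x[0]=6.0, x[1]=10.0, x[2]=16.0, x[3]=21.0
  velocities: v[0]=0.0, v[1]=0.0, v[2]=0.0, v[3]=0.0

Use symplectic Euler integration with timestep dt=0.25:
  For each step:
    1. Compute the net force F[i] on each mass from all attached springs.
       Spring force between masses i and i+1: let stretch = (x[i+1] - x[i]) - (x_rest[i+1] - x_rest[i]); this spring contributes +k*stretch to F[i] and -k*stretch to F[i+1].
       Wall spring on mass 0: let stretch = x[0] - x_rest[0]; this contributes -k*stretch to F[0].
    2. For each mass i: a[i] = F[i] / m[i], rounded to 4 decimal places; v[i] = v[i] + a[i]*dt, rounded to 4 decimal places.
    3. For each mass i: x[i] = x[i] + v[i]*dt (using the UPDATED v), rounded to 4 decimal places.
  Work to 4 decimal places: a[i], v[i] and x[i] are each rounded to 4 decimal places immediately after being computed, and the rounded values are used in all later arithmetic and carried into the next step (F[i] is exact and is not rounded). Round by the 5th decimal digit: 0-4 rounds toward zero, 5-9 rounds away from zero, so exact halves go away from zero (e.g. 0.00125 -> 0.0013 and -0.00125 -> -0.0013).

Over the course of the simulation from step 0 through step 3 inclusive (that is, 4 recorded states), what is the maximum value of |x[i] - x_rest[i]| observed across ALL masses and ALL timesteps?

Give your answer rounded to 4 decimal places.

Answer: 1.0323

Derivation:
Step 0: x=[6.0000 10.0000 16.0000 21.0000] v=[0.0000 0.0000 0.0000 0.0000]
Step 1: x=[5.7500 10.2500 15.9375 21.0000] v=[-1.0000 1.0000 -0.2500 0.0000]
Step 2: x=[5.3438 10.6485 15.8359 20.9922] v=[-1.6250 1.5938 -0.4063 -0.0313]
Step 3: x=[4.9327 11.0323 15.7324 20.9648] v=[-1.6446 1.5352 -0.4141 -0.1095]
Max displacement = 1.0323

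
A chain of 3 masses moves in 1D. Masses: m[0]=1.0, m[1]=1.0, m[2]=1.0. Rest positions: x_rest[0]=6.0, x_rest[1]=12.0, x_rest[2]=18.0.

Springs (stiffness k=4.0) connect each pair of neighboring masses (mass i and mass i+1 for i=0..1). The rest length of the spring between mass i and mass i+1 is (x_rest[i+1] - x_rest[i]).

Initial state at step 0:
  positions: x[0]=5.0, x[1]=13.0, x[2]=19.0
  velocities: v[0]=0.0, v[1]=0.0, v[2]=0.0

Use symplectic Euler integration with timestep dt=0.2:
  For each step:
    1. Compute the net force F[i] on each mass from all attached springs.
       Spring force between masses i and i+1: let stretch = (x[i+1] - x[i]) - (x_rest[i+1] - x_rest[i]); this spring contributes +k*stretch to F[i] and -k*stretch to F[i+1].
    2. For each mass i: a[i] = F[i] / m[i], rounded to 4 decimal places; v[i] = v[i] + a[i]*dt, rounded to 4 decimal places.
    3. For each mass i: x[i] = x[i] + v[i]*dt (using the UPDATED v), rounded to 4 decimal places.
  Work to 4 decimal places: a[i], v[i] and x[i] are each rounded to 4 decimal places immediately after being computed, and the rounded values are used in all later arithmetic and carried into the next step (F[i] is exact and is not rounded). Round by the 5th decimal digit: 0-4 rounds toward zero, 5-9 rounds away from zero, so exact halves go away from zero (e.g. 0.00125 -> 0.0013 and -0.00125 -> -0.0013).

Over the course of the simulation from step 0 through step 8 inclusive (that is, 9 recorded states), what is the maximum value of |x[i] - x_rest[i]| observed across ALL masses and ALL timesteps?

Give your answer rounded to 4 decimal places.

Step 0: x=[5.0000 13.0000 19.0000] v=[0.0000 0.0000 0.0000]
Step 1: x=[5.3200 12.6800 19.0000] v=[1.6000 -1.6000 0.0000]
Step 2: x=[5.8576 12.1936 18.9488] v=[2.6880 -2.4320 -0.2560]
Step 3: x=[6.4490 11.7743 18.7768] v=[2.9568 -2.0966 -0.8602]
Step 4: x=[6.9324 11.6233 18.4444] v=[2.4170 -0.7548 -1.6622]
Step 5: x=[7.2063 11.8132 17.9806] v=[1.3697 0.9494 -2.3191]
Step 6: x=[7.2573 12.2528 17.4900] v=[0.2552 2.1978 -2.4530]
Step 7: x=[7.1476 12.7310 17.1214] v=[-0.5484 2.3912 -1.8428]
Step 8: x=[6.9713 13.0184 17.0104] v=[-0.8817 1.4368 -0.5551]
Max displacement = 1.2573

Answer: 1.2573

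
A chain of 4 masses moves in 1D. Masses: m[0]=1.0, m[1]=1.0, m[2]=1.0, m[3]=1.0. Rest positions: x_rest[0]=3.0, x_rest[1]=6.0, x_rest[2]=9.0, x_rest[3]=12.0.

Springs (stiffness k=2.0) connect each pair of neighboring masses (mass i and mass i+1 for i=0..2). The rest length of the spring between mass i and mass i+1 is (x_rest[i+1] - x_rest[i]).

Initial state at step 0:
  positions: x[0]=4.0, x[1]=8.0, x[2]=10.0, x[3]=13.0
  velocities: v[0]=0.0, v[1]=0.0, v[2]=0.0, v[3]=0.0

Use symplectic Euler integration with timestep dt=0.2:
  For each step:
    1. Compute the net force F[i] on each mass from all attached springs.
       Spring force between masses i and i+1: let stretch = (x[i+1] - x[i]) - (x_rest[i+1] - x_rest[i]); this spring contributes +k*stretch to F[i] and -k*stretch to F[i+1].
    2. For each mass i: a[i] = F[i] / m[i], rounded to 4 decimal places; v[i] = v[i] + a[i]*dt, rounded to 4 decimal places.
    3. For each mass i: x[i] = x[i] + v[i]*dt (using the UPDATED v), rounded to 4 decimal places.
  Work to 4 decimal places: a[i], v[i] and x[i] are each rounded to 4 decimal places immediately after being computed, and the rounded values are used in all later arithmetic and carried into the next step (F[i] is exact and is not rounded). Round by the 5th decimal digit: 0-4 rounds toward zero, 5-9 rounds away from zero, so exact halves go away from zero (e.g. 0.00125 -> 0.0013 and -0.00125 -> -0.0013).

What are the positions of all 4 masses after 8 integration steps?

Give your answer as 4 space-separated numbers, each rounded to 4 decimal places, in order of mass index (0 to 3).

Answer: 4.4869 6.8895 10.1204 13.5035

Derivation:
Step 0: x=[4.0000 8.0000 10.0000 13.0000] v=[0.0000 0.0000 0.0000 0.0000]
Step 1: x=[4.0800 7.8400 10.0800 13.0000] v=[0.4000 -0.8000 0.4000 0.0000]
Step 2: x=[4.2208 7.5584 10.2144 13.0064] v=[0.7040 -1.4080 0.6720 0.0320]
Step 3: x=[4.3886 7.2223 10.3597 13.0294] v=[0.8390 -1.6806 0.7264 0.1152]
Step 4: x=[4.5431 6.9105 10.4676 13.0789] v=[0.7725 -1.5591 0.5393 0.2473]
Step 5: x=[4.6470 6.6939 10.4998 13.1595] v=[0.5195 -1.0832 0.1610 0.4028]
Step 6: x=[4.6747 6.6180 10.4403 13.2673] v=[0.1383 -0.3796 -0.2975 0.5389]
Step 7: x=[4.6178 6.6924 10.3012 13.3889] v=[-0.2844 0.3720 -0.6956 0.6081]
Step 8: x=[4.4869 6.8895 10.1204 13.5035] v=[-0.6546 0.9857 -0.9040 0.5730]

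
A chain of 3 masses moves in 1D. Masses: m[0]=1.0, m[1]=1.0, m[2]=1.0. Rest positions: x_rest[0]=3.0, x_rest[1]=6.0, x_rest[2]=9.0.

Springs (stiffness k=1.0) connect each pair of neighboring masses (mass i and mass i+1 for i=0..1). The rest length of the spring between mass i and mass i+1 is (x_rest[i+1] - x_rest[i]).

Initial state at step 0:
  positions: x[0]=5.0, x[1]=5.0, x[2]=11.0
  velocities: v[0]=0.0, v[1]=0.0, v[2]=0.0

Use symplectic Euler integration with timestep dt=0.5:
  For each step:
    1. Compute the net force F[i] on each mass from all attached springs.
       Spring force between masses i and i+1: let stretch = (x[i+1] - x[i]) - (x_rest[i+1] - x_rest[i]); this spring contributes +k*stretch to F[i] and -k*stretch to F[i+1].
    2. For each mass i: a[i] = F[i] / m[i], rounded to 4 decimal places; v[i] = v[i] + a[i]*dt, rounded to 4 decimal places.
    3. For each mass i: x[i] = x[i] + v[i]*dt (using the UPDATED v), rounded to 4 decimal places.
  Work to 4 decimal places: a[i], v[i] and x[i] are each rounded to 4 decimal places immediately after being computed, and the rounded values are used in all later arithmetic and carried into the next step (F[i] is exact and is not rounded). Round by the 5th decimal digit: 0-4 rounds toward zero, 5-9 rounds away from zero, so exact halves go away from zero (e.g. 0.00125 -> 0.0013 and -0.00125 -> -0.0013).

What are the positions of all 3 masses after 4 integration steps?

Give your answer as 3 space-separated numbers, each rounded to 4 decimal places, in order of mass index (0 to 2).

Step 0: x=[5.0000 5.0000 11.0000] v=[0.0000 0.0000 0.0000]
Step 1: x=[4.2500 6.5000 10.2500] v=[-1.5000 3.0000 -1.5000]
Step 2: x=[3.3125 8.3750 9.3125] v=[-1.8750 3.7500 -1.8750]
Step 3: x=[2.8906 9.2188 8.8906] v=[-0.8438 1.6875 -0.8438]
Step 4: x=[3.3008 8.3985 9.3008] v=[0.8203 -1.6407 0.8203]

Answer: 3.3008 8.3985 9.3008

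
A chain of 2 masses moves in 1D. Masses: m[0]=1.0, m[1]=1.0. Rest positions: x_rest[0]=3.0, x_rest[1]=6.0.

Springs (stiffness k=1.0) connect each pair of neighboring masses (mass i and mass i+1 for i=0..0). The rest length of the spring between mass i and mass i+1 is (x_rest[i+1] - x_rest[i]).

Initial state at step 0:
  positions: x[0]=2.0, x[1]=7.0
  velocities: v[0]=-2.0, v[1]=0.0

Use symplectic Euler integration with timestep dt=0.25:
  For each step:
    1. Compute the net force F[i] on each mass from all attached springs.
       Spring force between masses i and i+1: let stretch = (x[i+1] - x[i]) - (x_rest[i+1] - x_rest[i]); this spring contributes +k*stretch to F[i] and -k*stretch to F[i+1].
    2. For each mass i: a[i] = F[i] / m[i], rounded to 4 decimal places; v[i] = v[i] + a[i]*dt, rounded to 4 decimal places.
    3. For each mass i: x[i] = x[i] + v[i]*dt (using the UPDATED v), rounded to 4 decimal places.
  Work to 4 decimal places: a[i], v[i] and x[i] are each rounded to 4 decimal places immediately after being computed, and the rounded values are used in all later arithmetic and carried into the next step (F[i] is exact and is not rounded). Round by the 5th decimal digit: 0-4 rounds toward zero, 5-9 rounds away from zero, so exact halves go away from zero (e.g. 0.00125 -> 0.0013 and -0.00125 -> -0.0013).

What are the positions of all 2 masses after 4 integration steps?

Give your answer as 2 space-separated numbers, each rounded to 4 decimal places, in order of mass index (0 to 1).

Answer: 1.3186 5.6814

Derivation:
Step 0: x=[2.0000 7.0000] v=[-2.0000 0.0000]
Step 1: x=[1.6250 6.8750] v=[-1.5000 -0.5000]
Step 2: x=[1.3906 6.6094] v=[-0.9375 -1.0625]
Step 3: x=[1.2949 6.2051] v=[-0.3828 -1.6172]
Step 4: x=[1.3186 5.6814] v=[0.0948 -2.0948]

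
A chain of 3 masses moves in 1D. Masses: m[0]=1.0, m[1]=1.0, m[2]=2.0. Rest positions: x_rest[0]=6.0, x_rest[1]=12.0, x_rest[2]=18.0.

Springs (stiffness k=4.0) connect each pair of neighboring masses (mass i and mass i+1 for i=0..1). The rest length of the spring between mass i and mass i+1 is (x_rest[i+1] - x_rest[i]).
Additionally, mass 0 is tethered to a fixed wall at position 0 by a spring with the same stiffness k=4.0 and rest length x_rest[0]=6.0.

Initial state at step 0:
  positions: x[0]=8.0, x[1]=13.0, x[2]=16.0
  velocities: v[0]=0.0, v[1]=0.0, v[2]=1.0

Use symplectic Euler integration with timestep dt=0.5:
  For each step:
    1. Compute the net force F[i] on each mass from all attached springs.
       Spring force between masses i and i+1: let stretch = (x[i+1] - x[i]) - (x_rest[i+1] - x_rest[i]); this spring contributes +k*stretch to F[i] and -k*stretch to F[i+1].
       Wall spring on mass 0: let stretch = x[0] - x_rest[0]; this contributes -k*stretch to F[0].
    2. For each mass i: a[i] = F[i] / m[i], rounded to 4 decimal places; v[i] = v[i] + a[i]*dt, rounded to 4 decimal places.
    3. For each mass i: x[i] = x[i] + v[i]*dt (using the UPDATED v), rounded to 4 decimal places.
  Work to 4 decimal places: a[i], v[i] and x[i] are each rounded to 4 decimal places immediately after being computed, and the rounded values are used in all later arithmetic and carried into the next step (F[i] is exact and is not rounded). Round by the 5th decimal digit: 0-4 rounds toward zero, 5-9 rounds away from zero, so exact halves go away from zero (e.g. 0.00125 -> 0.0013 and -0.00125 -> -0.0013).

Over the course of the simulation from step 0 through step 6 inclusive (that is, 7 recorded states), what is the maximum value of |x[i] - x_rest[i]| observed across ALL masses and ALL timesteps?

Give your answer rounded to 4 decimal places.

Answer: 3.2500

Derivation:
Step 0: x=[8.0000 13.0000 16.0000] v=[0.0000 0.0000 1.0000]
Step 1: x=[5.0000 11.0000 18.0000] v=[-6.0000 -4.0000 4.0000]
Step 2: x=[3.0000 10.0000 19.5000] v=[-4.0000 -2.0000 3.0000]
Step 3: x=[5.0000 11.5000 19.2500] v=[4.0000 3.0000 -0.5000]
Step 4: x=[8.5000 14.2500 18.1250] v=[7.0000 5.5000 -2.2500]
Step 5: x=[9.2500 15.1250 18.0625] v=[1.5000 1.7500 -0.1250]
Step 6: x=[6.6250 13.0625 19.5313] v=[-5.2500 -4.1250 2.9375]
Max displacement = 3.2500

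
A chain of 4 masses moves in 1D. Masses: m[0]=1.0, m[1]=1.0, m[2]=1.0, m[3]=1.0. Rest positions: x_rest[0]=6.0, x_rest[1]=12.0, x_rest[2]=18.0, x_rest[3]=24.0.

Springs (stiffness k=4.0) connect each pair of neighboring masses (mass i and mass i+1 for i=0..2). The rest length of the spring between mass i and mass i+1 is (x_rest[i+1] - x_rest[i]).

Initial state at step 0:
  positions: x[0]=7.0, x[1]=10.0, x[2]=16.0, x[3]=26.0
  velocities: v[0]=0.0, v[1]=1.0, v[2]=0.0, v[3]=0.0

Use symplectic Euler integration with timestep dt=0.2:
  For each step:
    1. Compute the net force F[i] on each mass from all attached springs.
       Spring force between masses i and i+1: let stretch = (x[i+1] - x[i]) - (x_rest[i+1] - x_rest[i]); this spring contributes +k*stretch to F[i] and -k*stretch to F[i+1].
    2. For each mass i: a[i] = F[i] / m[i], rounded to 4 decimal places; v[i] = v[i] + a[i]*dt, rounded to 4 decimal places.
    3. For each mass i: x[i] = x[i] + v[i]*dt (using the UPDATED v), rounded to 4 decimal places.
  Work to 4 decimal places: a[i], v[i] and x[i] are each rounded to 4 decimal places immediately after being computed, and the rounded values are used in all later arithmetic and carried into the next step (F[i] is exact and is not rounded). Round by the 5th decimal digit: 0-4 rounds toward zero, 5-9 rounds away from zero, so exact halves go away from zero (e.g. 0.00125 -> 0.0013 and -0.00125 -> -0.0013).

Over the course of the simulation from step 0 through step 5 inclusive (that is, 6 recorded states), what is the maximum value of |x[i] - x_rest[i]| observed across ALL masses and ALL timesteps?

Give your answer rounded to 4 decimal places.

Answer: 2.0897

Derivation:
Step 0: x=[7.0000 10.0000 16.0000 26.0000] v=[0.0000 1.0000 0.0000 0.0000]
Step 1: x=[6.5200 10.6800 16.6400 25.3600] v=[-2.4000 3.4000 3.2000 -3.2000]
Step 2: x=[5.7456 11.6480 17.7216 24.2848] v=[-3.8720 4.8400 5.4080 -5.3760]
Step 3: x=[4.9556 12.6434 18.8815 23.1195] v=[-3.9501 4.9770 5.7997 -5.8266]
Step 4: x=[4.4356 13.4068 19.7214 22.2361] v=[-2.5999 3.8172 4.1996 -4.4170]
Step 5: x=[4.3910 13.7452 19.9533 21.9103] v=[-0.2229 1.6919 1.1597 -1.6288]
Max displacement = 2.0897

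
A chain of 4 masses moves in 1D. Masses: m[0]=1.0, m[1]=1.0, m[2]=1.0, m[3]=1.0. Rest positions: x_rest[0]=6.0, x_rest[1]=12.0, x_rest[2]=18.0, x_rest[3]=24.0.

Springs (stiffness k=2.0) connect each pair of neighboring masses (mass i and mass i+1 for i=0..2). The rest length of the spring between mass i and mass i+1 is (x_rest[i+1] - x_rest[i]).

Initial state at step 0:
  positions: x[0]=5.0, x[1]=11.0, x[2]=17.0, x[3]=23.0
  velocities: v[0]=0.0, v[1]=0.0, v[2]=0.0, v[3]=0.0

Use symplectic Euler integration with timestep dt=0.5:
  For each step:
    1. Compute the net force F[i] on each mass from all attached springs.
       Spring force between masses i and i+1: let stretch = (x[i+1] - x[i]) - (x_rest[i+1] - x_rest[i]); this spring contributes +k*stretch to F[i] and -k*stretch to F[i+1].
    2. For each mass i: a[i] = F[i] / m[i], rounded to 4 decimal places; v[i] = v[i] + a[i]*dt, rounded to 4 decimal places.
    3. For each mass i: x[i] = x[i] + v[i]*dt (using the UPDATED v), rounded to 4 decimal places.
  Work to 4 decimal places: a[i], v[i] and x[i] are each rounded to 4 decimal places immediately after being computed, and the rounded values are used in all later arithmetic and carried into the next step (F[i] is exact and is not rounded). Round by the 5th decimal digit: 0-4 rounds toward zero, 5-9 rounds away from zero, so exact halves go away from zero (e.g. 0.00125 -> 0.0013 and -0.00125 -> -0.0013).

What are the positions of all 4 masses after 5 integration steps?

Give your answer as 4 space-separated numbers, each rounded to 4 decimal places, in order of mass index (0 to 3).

Answer: 5.0000 11.0000 17.0000 23.0000

Derivation:
Step 0: x=[5.0000 11.0000 17.0000 23.0000] v=[0.0000 0.0000 0.0000 0.0000]
Step 1: x=[5.0000 11.0000 17.0000 23.0000] v=[0.0000 0.0000 0.0000 0.0000]
Step 2: x=[5.0000 11.0000 17.0000 23.0000] v=[0.0000 0.0000 0.0000 0.0000]
Step 3: x=[5.0000 11.0000 17.0000 23.0000] v=[0.0000 0.0000 0.0000 0.0000]
Step 4: x=[5.0000 11.0000 17.0000 23.0000] v=[0.0000 0.0000 0.0000 0.0000]
Step 5: x=[5.0000 11.0000 17.0000 23.0000] v=[0.0000 0.0000 0.0000 0.0000]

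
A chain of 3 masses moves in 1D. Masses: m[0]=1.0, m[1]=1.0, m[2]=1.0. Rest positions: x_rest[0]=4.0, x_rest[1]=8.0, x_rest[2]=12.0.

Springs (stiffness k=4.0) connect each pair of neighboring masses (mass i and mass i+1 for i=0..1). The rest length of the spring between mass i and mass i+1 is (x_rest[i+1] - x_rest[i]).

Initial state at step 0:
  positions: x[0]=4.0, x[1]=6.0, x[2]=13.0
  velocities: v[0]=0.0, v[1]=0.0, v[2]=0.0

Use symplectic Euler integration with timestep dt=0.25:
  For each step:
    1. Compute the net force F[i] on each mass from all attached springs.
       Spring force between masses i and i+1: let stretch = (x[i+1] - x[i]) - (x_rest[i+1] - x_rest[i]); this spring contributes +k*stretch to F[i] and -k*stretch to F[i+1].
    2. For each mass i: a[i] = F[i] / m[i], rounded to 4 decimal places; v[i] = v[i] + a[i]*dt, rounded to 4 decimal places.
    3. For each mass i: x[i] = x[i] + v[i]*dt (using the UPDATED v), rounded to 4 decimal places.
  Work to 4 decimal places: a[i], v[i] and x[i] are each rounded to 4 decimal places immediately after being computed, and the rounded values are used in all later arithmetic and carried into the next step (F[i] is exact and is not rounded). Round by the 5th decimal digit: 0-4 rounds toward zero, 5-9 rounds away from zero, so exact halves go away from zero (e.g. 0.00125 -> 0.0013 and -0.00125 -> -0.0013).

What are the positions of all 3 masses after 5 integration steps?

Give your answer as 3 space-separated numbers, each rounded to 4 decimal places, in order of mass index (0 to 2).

Step 0: x=[4.0000 6.0000 13.0000] v=[0.0000 0.0000 0.0000]
Step 1: x=[3.5000 7.2500 12.2500] v=[-2.0000 5.0000 -3.0000]
Step 2: x=[2.9375 8.8125 11.2500] v=[-2.2500 6.2500 -4.0000]
Step 3: x=[2.8438 9.5156 10.6406] v=[-0.3750 2.8125 -2.4375]
Step 4: x=[3.4180 8.8320 10.7500] v=[2.2968 -2.7343 0.4375]
Step 5: x=[4.3457 7.2744 11.3799] v=[3.7108 -6.2303 2.5195]

Answer: 4.3457 7.2744 11.3799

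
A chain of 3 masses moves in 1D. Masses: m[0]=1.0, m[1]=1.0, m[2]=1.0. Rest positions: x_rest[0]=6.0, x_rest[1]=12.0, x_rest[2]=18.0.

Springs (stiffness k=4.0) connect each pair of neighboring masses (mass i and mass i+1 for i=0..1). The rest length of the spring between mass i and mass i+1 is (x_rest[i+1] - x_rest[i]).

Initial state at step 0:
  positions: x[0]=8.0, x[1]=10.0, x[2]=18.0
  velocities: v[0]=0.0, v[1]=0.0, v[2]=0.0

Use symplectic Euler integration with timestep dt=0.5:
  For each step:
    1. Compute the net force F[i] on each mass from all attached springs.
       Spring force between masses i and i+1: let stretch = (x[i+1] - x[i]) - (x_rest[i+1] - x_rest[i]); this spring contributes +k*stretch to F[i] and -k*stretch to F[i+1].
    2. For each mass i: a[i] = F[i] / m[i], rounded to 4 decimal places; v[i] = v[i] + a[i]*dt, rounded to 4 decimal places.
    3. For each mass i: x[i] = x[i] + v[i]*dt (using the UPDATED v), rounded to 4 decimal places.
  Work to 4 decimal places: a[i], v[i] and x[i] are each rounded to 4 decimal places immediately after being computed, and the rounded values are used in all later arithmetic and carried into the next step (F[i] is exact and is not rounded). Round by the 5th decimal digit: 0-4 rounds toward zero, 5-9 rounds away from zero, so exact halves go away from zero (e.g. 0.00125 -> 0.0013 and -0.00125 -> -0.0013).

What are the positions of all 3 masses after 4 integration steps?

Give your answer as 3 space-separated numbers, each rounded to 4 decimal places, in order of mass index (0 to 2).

Answer: 4.0000 16.0000 16.0000

Derivation:
Step 0: x=[8.0000 10.0000 18.0000] v=[0.0000 0.0000 0.0000]
Step 1: x=[4.0000 16.0000 16.0000] v=[-8.0000 12.0000 -4.0000]
Step 2: x=[6.0000 10.0000 20.0000] v=[4.0000 -12.0000 8.0000]
Step 3: x=[6.0000 10.0000 20.0000] v=[0.0000 0.0000 0.0000]
Step 4: x=[4.0000 16.0000 16.0000] v=[-4.0000 12.0000 -8.0000]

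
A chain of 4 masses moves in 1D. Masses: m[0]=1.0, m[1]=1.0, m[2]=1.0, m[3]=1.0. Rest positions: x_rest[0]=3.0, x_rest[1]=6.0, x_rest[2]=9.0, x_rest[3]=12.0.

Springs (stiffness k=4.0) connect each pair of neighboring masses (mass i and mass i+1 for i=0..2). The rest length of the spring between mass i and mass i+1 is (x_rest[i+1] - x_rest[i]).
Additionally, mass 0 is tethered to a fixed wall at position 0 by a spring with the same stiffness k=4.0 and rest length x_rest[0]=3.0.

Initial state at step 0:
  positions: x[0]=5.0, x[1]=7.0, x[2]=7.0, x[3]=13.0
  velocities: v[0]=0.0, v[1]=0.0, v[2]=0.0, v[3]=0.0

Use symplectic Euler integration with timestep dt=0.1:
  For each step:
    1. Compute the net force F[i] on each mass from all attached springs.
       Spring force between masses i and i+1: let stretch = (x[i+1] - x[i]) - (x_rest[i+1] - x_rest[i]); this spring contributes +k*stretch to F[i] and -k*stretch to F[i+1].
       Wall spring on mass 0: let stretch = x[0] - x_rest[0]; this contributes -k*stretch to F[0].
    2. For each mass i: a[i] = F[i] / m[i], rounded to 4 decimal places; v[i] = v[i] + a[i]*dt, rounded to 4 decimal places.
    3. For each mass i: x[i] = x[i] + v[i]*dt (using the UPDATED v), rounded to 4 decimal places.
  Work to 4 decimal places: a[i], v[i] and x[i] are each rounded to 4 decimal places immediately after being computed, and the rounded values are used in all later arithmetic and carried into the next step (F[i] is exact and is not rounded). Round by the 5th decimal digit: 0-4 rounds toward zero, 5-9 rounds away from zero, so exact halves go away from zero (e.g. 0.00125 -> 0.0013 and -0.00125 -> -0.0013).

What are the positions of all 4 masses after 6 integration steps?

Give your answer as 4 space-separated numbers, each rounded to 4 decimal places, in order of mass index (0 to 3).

Step 0: x=[5.0000 7.0000 7.0000 13.0000] v=[0.0000 0.0000 0.0000 0.0000]
Step 1: x=[4.8800 6.9200 7.2400 12.8800] v=[-1.2000 -0.8000 2.4000 -1.2000]
Step 2: x=[4.6464 6.7712 7.6928 12.6544] v=[-2.3360 -1.4880 4.5280 -2.2560]
Step 3: x=[4.3119 6.5743 8.3072 12.3503] v=[-3.3446 -1.9693 6.1440 -3.0406]
Step 4: x=[3.8955 6.3562 9.0140 12.0045] v=[-4.1644 -2.1811 7.0681 -3.4578]
Step 5: x=[3.4217 6.1460 9.7341 11.6591] v=[-4.7383 -2.1023 7.2012 -3.4540]
Step 6: x=[2.9200 5.9703 10.3877 11.3567] v=[-5.0173 -1.7568 6.5360 -3.0240]

Answer: 2.9200 5.9703 10.3877 11.3567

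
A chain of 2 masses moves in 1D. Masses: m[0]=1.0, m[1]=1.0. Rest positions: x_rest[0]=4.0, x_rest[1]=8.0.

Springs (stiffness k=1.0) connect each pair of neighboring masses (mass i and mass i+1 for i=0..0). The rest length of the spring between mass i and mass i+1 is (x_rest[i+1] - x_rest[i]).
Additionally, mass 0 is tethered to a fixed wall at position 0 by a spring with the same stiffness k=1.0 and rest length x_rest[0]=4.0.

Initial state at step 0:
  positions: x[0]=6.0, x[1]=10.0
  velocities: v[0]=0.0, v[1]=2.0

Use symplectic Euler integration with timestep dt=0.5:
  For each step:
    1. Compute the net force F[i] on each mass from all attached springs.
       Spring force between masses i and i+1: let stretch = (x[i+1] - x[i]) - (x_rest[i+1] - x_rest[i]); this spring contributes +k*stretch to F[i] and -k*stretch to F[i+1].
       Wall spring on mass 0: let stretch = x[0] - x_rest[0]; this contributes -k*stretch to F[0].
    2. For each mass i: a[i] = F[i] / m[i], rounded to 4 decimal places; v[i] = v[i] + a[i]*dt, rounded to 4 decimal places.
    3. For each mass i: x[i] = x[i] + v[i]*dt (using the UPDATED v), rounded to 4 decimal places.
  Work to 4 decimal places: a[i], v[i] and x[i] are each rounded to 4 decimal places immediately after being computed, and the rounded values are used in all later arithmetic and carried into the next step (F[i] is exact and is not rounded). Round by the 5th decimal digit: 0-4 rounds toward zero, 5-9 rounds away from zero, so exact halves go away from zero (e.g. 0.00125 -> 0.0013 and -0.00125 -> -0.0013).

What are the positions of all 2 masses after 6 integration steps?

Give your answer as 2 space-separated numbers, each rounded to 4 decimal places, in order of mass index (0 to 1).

Answer: 5.7418 8.6490

Derivation:
Step 0: x=[6.0000 10.0000] v=[0.0000 2.0000]
Step 1: x=[5.5000 11.0000] v=[-1.0000 2.0000]
Step 2: x=[5.0000 11.6250] v=[-1.0000 1.2500]
Step 3: x=[4.9063 11.5938] v=[-0.1875 -0.0625]
Step 4: x=[5.2579 10.8907] v=[0.7031 -1.4063]
Step 5: x=[5.7032 9.7794] v=[0.8906 -2.2227]
Step 6: x=[5.7418 8.6490] v=[0.0771 -2.2608]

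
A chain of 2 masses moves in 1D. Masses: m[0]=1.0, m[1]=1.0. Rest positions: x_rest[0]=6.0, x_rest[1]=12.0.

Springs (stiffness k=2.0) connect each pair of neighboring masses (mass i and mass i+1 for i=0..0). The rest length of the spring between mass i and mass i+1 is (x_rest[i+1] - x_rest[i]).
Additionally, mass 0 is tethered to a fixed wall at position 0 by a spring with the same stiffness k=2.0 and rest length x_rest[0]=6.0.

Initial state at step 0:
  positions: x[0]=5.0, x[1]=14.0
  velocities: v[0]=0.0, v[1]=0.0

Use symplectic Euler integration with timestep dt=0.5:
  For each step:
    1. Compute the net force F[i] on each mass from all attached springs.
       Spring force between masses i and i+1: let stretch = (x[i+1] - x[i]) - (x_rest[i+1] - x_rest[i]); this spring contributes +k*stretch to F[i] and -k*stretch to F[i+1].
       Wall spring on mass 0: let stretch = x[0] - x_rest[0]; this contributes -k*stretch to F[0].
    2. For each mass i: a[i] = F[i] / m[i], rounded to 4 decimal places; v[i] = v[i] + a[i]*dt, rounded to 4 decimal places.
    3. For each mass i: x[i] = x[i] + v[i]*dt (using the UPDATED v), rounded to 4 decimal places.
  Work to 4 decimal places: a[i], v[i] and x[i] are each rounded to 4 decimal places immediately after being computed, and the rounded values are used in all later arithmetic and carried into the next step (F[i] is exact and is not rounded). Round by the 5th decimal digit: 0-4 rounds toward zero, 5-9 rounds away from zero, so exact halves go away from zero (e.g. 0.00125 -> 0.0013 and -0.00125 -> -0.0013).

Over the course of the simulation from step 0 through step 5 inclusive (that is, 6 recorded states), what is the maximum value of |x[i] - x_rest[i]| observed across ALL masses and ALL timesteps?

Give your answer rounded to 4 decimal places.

Answer: 2.2812

Derivation:
Step 0: x=[5.0000 14.0000] v=[0.0000 0.0000]
Step 1: x=[7.0000 12.5000] v=[4.0000 -3.0000]
Step 2: x=[8.2500 11.2500] v=[2.5000 -2.5000]
Step 3: x=[6.8750 11.5000] v=[-2.7500 0.5000]
Step 4: x=[4.3750 12.4375] v=[-5.0000 1.8750]
Step 5: x=[3.7188 12.3438] v=[-1.3125 -0.1875]
Max displacement = 2.2812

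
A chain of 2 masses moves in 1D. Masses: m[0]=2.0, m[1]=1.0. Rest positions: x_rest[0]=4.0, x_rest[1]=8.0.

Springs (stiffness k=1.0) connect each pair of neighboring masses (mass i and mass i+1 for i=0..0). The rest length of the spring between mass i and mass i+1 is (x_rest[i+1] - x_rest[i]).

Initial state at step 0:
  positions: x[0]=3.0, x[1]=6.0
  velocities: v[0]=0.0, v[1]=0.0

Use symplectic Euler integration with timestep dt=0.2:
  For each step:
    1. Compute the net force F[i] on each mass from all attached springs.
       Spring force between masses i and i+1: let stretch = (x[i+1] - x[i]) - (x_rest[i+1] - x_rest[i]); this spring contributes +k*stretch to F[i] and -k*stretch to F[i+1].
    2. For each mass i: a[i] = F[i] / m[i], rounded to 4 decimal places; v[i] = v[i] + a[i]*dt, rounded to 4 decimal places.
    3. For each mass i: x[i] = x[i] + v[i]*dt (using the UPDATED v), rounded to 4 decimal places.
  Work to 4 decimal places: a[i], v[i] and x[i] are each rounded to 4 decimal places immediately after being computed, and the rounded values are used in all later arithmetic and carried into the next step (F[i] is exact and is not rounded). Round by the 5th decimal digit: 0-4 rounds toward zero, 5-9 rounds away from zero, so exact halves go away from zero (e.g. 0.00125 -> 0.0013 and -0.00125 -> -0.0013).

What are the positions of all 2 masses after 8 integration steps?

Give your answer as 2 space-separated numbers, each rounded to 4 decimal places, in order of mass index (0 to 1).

Answer: 2.5007 6.9984

Derivation:
Step 0: x=[3.0000 6.0000] v=[0.0000 0.0000]
Step 1: x=[2.9800 6.0400] v=[-0.1000 0.2000]
Step 2: x=[2.9412 6.1176] v=[-0.1940 0.3880]
Step 3: x=[2.8859 6.2281] v=[-0.2764 0.5527]
Step 4: x=[2.8175 6.3650] v=[-0.3422 0.6843]
Step 5: x=[2.7400 6.5200] v=[-0.3875 0.7748]
Step 6: x=[2.6581 6.6838] v=[-0.4095 0.8188]
Step 7: x=[2.5767 6.8465] v=[-0.4069 0.8137]
Step 8: x=[2.5007 6.9984] v=[-0.3799 0.7597]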